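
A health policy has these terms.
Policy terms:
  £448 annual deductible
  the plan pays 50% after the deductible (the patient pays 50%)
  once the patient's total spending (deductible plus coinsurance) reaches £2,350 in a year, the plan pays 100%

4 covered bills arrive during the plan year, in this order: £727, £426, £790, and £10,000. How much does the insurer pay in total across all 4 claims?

£9,593

Bill 1, £727: deductible takes £448, £279 remains; coinsurance £279 × 50% = £139.50. Cost to patient: £587.50. OOP to date £587.50. Insurer: £727 − £587.50 = £139.50.
Bill 2, £426: 50% coinsurance on £426 = £213. Cost to patient: £213. OOP to date £800.50. Insurer: £426 − £213 = £213.
Bill 3, £790: 50% coinsurance on £790 = £395. Patient owes £395 (running OOP £1,195.50). Plan pays £790 − £395 = £395.
Bill 4, £10,000: deductible already satisfied, so patient's share is 50% × £10,000 = £5,000. That would push OOP to £6,195.50, over the £2,350 cap, so patient pays £2,350 − £1,195.50 = £1,154.50. Plan pays £10,000 − £1,154.50 = £8,845.50.
Insurer total: £139.50 + £213 + £395 + £8,845.50 = £9,593.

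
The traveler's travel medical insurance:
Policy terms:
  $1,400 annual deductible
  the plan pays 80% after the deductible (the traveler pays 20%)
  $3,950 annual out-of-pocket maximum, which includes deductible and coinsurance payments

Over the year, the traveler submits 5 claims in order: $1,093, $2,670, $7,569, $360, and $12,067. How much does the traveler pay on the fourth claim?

Claim 1 — $1,093: entire amount goes to the deductible. Traveler owes $1,093 (running OOP $1,093).
Claim 2 — $2,670: deductible takes $307, $2,363 remains; traveler's 20% is $472.60. Cost to traveler: $779.60. OOP to date $1,872.60.
Claim 3 — $7,569: deductible already satisfied, so traveler's share is 20% × $7,569 = $1,513.80. Traveler owes $1,513.80 (running OOP $3,386.40).
Claim 4 — $360: deductible met; 20% of $360 = $72. Traveler owes $72 (running OOP $3,458.40).

$72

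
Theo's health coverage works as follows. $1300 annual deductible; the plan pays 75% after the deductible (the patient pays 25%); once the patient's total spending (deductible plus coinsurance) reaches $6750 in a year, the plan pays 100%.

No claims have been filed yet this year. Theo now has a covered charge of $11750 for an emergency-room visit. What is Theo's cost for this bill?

Nothing has been paid toward the $1300 deductible, so the first $1300 of this charge is applied there.
After the $1300 deductible portion, $11750 − $1300 = $10450 is subject to coinsurance.
Patient's 25% share of $10450 is $2612.50.
So the patient owes $1300 + $2612.50 = $3912.50 before any cap.
Year-to-date out-of-pocket becomes $0 + $3912.50 = $3912.50, still under the $6750 maximum, so no cap applies.

$3912.50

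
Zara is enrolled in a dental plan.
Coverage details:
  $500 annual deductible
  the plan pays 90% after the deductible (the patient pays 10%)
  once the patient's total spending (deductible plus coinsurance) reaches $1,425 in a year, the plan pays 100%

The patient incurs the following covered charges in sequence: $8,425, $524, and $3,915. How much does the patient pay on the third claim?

$80.10

Claim 1 ($8,425): deductible takes $500, $7,925 remains; coinsurance $7,925 × 10% = $792.50. Cost to patient: $1,292.50. OOP to date $1,292.50.
Claim 2 ($524): deductible already satisfied, so patient's share is 10% × $524 = $52.40. Cost to patient: $52.40. OOP to date $1,344.90.
Claim 3 ($3,915): 10% coinsurance on $3,915 = $391.50. Adding that to $1,344.90 gives $1,736.40, past the $1,425 cap; patient pays only $1,425 − $1,344.90 = $80.10.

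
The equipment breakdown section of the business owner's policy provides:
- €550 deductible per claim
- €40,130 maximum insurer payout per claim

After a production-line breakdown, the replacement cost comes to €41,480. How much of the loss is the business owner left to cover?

€1,350

Less the €550 deductible: €41,480 − €550 = €40,930.
Since €40,930 > €40,130, the payout is capped at €40,130.
Business owner's share is the uncovered remainder: €41,480 − €40,130 = €1,350.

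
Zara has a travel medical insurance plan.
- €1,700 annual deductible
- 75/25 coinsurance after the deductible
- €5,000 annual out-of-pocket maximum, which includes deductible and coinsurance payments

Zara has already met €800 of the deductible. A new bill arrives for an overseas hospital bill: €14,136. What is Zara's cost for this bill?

€4,200

Remaining deductible: €1,700 − €800 = €900.
After the €900 deductible portion, €14,136 − €900 = €13,236 is subject to coinsurance.
Traveler's 25% share of €13,236 is €3,309.
That puts the traveler's cost at €900 + €3,309 = €4,209 before any cap.
That would bring total out-of-pocket to €5,009, past the €5,000 cap. The traveler is capped at €5,000 − €800 = €4,200 on this claim.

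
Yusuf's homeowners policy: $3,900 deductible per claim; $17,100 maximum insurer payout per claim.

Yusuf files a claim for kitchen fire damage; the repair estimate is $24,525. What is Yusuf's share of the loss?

$7,425

Subtract the deductible: $24,525 − $3,900 = $20,625.
$20,625 exceeds the $17,100 limit, so the insurer pays the limit: $17,100.
Out of pocket: $24,525 − $17,100 = $7,425.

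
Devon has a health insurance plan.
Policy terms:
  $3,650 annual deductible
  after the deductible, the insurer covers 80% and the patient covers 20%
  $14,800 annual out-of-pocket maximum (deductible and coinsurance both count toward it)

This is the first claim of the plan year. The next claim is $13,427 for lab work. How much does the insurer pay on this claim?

$7,821.60

Deductible not yet touched, so the first $3,650 of the bill goes to the deductible.
After the $3,650 deductible portion, $13,427 − $3,650 = $9,777 is subject to coinsurance.
Patient's 20% share of $9,777 is $1,955.40.
Patient responsibility before any cap: $3,650 + $1,955.40 = $5,605.40.
Total out-of-pocket so far would be $0 + $5,605.40 = $5,605.40, below the $14,800 cap — no reduction.
The insurer covers the remainder: $13,427 − $5,605.40 = $7,821.60.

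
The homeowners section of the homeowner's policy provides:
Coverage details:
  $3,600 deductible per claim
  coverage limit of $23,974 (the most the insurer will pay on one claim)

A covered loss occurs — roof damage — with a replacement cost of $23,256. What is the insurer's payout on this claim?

$19,656

After the deductible, $23,256 − $3,600 = $19,656 remains.
$19,656 ≤ $23,974, so the limit doesn't bind; insurer pays $19,656.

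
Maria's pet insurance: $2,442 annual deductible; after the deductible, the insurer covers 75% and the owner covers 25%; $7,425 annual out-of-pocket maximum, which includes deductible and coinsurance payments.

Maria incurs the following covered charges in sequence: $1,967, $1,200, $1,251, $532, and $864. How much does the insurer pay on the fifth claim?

$648

Bill 1, $1,967: fully absorbed by the deductible. Owner owes $1,967 (running OOP $1,967). Plan pays $1,967 − $1,967 = $0.
Bill 2, $1,200: deductible takes $475, $725 remains; coinsurance $725 × 25% = $181.25. Cost to owner: $656.25. OOP to date $2,623.25. Plan pays $1,200 − $656.25 = $543.75.
Bill 3, $1,251: deductible already satisfied, so owner's share is 25% × $1,251 = $312.75. Cost to owner: $312.75. OOP to date $2,936. Insurer: $1,251 − $312.75 = $938.25.
Bill 4, $532: deductible met; 25% of $532 = $133. Owner owes $133 (running OOP $3,069). Plan pays $532 − $133 = $399.
Bill 5, $864: deductible met; 25% of $864 = $216. Cost to owner: $216. OOP to date $3,285. Plan pays $864 − $216 = $648.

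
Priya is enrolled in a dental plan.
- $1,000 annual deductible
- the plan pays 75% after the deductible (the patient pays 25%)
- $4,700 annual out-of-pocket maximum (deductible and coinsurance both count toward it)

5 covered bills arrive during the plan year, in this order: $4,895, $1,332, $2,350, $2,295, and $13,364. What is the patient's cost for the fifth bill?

$1,232

Claim 1 — $4,895: $1,000 finishes the deductible; $3,895 goes to coinsurance; patient's 25% is $973.75. Patient pays $1,973.75; OOP now $1,973.75.
Claim 2 — $1,332: 25% coinsurance on $1,332 = $333. Cost to patient: $333. OOP to date $2,306.75.
Claim 3 — $2,350: deductible met; 25% of $2,350 = $587.50. Patient owes $587.50 (running OOP $2,894.25).
Claim 4 — $2,295: deductible met; 25% of $2,295 = $573.75. Patient owes $573.75 (running OOP $3,468).
Claim 5 — $13,364: deductible already satisfied, so patient's share is 25% × $13,364 = $3,341. That would push OOP to $6,809, over the $4,700 cap, so patient pays $4,700 − $3,468 = $1,232.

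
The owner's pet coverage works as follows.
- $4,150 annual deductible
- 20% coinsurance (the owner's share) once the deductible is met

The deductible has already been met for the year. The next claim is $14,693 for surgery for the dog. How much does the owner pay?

The deductible is already satisfied, so the full bill goes to coinsurance.
Owner's 20% share of $14,693 is $2,938.60.

$2,938.60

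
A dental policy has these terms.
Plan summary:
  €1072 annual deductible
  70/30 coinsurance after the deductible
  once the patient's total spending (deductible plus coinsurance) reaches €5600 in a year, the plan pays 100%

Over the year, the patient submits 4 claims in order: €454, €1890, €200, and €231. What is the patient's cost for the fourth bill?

#1 (€454): fully absorbed by the deductible. Patient owes €454 (running OOP €454).
#2 (€1890): €618 finishes the deductible; €1272 goes to coinsurance; coinsurance €1272 × 30% = €381.60. Patient pays €999.60; OOP now €1453.60.
#3 (€200): deductible met; 30% of €200 = €60. Patient pays €60; OOP now €1513.60.
#4 (€231): 30% coinsurance on €231 = €69.30. Patient pays €69.30; OOP now €1582.90.

€69.30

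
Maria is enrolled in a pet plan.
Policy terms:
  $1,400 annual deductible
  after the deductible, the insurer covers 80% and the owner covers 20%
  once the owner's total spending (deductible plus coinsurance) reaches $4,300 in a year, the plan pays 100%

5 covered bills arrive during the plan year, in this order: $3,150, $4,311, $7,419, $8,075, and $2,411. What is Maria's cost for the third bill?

Claim 1 — $3,150: $1,400 to deductible, leaving $1,750; 20% of $1,750 = $350. Owner owes $1,750 (running OOP $1,750).
Claim 2 — $4,311: 20% coinsurance on $4,311 = $862.20. Cost to owner: $862.20. OOP to date $2,612.20.
Claim 3 — $7,419: deductible met; 20% of $7,419 = $1,483.80. Owner owes $1,483.80 (running OOP $4,096).

$1,483.80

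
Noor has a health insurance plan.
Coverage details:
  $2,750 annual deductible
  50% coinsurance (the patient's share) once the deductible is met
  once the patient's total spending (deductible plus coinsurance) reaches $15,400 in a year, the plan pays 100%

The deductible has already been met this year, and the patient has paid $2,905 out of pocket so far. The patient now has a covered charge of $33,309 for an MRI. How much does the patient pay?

$12,495

The deductible is already satisfied, so the full bill goes to coinsurance.
Coinsurance: $33,309 × 50% = $16,654.50.
Adding $16,654.50 to the $2,905 already spent would give $19,559.50, which exceeds the $15,400 cap; the patient pays just $15,400 − $2,905 = $12,495.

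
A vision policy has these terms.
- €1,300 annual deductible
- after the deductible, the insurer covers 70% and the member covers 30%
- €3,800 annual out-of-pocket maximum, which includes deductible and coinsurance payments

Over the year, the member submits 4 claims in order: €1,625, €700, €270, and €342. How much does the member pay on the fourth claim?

€102.60

Bill 1, €1,625: €1,300 finishes the deductible; €325 goes to coinsurance; member's 30% is €97.50. Member owes €1,397.50 (running OOP €1,397.50).
Bill 2, €700: 30% coinsurance on €700 = €210. Member owes €210 (running OOP €1,607.50).
Bill 3, €270: deductible already satisfied, so member's share is 30% × €270 = €81. Cost to member: €81. OOP to date €1,688.50.
Bill 4, €342: deductible met; 30% of €342 = €102.60. Member owes €102.60 (running OOP €1,791.10).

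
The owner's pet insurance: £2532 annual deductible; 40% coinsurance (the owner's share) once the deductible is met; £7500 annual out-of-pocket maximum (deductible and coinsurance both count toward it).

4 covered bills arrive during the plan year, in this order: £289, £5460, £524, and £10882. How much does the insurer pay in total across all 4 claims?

Claim 1 (£289): all of it applies to the deductible. Owner owes £289 (running OOP £289). Plan pays £289 − £289 = £0.
Claim 2 (£5460): £2243 to deductible, leaving £3217; 40% of £3217 = £1286.80. Owner owes £3529.80 (running OOP £3818.80). Plan pays £5460 − £3529.80 = £1930.20.
Claim 3 (£524): 40% coinsurance on £524 = £209.60. Owner owes £209.60 (running OOP £4028.40). Plan pays £524 − £209.60 = £314.40.
Claim 4 (£10882): 40% coinsurance on £10882 = £4352.80. Adding that to £4028.40 gives £8381.20, past the £7500 cap; owner pays only £7500 − £4028.40 = £3471.60. Plan pays £10882 − £3471.60 = £7410.40.
Insurer total: £0 + £1930.20 + £314.40 + £7410.40 = £9655.

£9655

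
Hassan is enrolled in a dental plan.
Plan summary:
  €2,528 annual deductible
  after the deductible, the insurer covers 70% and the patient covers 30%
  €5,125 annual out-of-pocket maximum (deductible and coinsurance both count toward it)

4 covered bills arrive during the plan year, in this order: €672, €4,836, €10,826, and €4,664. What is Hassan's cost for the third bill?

Claim 1 — €672: fully absorbed by the deductible. Cost to patient: €672. OOP to date €672.
Claim 2 — €4,836: €1,856 finishes the deductible; €2,980 goes to coinsurance; patient's 30% is €894. Patient pays €2,750; OOP now €3,422.
Claim 3 — €10,826: deductible met; 30% of €10,826 = €3,247.80. OOP would hit €6,669.80 > €5,125, so the cap limits the patient to €5,125 − €3,422 = €1,703.

€1,703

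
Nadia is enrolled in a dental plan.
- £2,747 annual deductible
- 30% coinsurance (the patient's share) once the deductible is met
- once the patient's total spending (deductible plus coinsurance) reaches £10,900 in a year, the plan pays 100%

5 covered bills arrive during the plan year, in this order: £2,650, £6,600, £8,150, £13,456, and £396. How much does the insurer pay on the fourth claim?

Claim 1 — £2,650: entire amount goes to the deductible. Patient owes £2,650 (running OOP £2,650). Insurer: £2,650 − £2,650 = £0.
Claim 2 — £6,600: £97 finishes the deductible; £6,503 goes to coinsurance; coinsurance £6,503 × 30% = £1,950.90. Patient pays £2,047.90; OOP now £4,697.90. Insurer: £6,600 − £2,047.90 = £4,552.10.
Claim 3 — £8,150: deductible met; 30% of £8,150 = £2,445. Patient pays £2,445; OOP now £7,142.90. Plan pays £8,150 − £2,445 = £5,705.
Claim 4 — £13,456: 30% coinsurance on £13,456 = £4,036.80. That would push OOP to £11,179.70, over the £10,900 cap, so patient pays £10,900 − £7,142.90 = £3,757.10. Insurer: £13,456 − £3,757.10 = £9,698.90.

£9,698.90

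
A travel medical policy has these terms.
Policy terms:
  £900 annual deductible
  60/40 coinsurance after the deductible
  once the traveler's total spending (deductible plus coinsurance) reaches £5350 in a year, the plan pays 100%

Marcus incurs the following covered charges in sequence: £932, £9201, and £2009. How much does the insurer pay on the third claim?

£1252.20

Claim 1 (£932): £900 finishes the deductible; £32 goes to coinsurance; traveler's 40% is £12.80. Traveler owes £912.80 (running OOP £912.80). Plan pays £932 − £912.80 = £19.20.
Claim 2 (£9201): deductible met; 40% of £9201 = £3680.40. Traveler owes £3680.40 (running OOP £4593.20). Plan pays £9201 − £3680.40 = £5520.60.
Claim 3 (£2009): 40% coinsurance on £2009 = £803.60. OOP would hit £5396.80 > £5350, so the cap limits the traveler to £5350 − £4593.20 = £756.80. Plan pays £2009 − £756.80 = £1252.20.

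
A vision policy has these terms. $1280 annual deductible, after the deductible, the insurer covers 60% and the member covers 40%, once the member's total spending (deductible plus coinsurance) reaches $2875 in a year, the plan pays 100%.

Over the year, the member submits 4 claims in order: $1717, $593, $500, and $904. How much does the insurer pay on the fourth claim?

Bill 1, $1717: deductible takes $1280, $437 remains; member's 40% is $174.80. Member owes $1454.80 (running OOP $1454.80). Insurer: $1717 − $1454.80 = $262.20.
Bill 2, $593: 40% coinsurance on $593 = $237.20. Member owes $237.20 (running OOP $1692). Plan pays $593 − $237.20 = $355.80.
Bill 3, $500: deductible met; 40% of $500 = $200. Member pays $200; OOP now $1892. Plan pays $500 − $200 = $300.
Bill 4, $904: deductible met; 40% of $904 = $361.60. Member owes $361.60 (running OOP $2253.60). Plan pays $904 − $361.60 = $542.40.

$542.40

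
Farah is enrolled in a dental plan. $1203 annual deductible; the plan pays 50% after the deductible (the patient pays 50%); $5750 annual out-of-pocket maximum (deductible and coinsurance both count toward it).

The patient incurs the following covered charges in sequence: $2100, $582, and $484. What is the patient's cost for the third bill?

Claim 1 — $2100: $1203 to deductible, leaving $897; 50% of $897 = $448.50. Patient pays $1651.50; OOP now $1651.50.
Claim 2 — $582: 50% coinsurance on $582 = $291. Cost to patient: $291. OOP to date $1942.50.
Claim 3 — $484: 50% coinsurance on $484 = $242. Patient pays $242; OOP now $2184.50.

$242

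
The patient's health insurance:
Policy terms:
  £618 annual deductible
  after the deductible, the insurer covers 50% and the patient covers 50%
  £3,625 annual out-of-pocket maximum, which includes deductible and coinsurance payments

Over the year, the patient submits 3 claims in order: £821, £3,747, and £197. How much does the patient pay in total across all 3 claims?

Bill 1, £821: £618 to deductible, leaving £203; 50% of £203 = £101.50. Patient owes £719.50 (running OOP £719.50).
Bill 2, £3,747: 50% coinsurance on £3,747 = £1,873.50. Cost to patient: £1,873.50. OOP to date £2,593.
Bill 3, £197: 50% coinsurance on £197 = £98.50. Cost to patient: £98.50. OOP to date £2,691.50.
Summing the patient's payments: £719.50 + £1,873.50 + £98.50 = £2,691.50.

£2,691.50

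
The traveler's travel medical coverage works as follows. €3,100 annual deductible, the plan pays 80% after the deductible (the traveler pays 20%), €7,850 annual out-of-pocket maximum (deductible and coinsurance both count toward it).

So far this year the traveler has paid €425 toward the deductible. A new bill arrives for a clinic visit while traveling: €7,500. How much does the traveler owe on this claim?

Remaining deductible: €3,100 − €425 = €2,675.
That leaves €7,500 − €2,675 = €4,825 for coinsurance.
Traveler's 20% share of €4,825 is €965.
Traveler responsibility before any cap: €2,675 + €965 = €3,640.
Year-to-date out-of-pocket becomes €425 + €3,640 = €4,065, still under the €7,850 maximum, so no cap applies.

€3,640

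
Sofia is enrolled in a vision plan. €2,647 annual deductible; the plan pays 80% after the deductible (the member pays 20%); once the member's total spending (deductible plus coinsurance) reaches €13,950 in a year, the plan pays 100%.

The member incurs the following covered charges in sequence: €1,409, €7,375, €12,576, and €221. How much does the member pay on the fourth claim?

€44.20

Claim 1 — €1,409: all of it applies to the deductible. Cost to member: €1,409. OOP to date €1,409.
Claim 2 — €7,375: €1,238 to deductible, leaving €6,137; member's 20% is €1,227.40. Member owes €2,465.40 (running OOP €3,874.40).
Claim 3 — €12,576: 20% coinsurance on €12,576 = €2,515.20. Member pays €2,515.20; OOP now €6,389.60.
Claim 4 — €221: deductible met; 20% of €221 = €44.20. Cost to member: €44.20. OOP to date €6,433.80.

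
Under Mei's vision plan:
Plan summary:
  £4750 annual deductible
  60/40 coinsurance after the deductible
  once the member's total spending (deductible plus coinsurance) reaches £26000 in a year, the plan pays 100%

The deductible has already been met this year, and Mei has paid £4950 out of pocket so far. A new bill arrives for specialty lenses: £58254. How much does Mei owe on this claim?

The deductible is already satisfied, so the full bill goes to coinsurance.
Coinsurance: £58254 × 40% = £23301.60.
That would bring total out-of-pocket to £28251.60, past the £26000 cap. The member is capped at £26000 − £4950 = £21050 on this claim.

£21050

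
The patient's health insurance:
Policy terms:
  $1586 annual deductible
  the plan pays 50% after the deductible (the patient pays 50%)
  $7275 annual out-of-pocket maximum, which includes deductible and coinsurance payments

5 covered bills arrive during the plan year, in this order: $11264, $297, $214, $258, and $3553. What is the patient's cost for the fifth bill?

$465.50

Claim 1 — $11264: $1586 to deductible, leaving $9678; 50% of $9678 = $4839. Patient owes $6425 (running OOP $6425).
Claim 2 — $297: deductible already satisfied, so patient's share is 50% × $297 = $148.50. Patient owes $148.50 (running OOP $6573.50).
Claim 3 — $214: deductible already satisfied, so patient's share is 50% × $214 = $107. Patient pays $107; OOP now $6680.50.
Claim 4 — $258: deductible met; 50% of $258 = $129. Patient pays $129; OOP now $6809.50.
Claim 5 — $3553: deductible met; 50% of $3553 = $1776.50. That would push OOP to $8586, over the $7275 cap, so patient pays $7275 − $6809.50 = $465.50.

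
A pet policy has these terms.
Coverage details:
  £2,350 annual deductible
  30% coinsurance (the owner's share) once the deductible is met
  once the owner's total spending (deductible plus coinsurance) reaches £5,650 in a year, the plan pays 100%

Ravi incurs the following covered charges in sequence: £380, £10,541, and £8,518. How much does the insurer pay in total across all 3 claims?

£13,789

Bill 1, £380: all of it applies to the deductible. Owner owes £380 (running OOP £380). Insurer: £380 − £380 = £0.
Bill 2, £10,541: £1,970 finishes the deductible; £8,571 goes to coinsurance; owner's 30% is £2,571.30. Owner owes £4,541.30 (running OOP £4,921.30). Insurer: £10,541 − £4,541.30 = £5,999.70.
Bill 3, £8,518: deductible met; 30% of £8,518 = £2,555.40. That would push OOP to £7,476.70, over the £5,650 cap, so owner pays £5,650 − £4,921.30 = £728.70. Insurer: £8,518 − £728.70 = £7,789.30.
Insurer total = bills − owner's total = £19,439 − £5,650 = £13,789.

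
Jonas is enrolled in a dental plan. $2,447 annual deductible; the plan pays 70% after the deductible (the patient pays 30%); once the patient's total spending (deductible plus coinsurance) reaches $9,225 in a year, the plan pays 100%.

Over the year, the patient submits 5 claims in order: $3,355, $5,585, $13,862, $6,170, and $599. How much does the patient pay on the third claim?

Bill 1, $3,355: $2,447 finishes the deductible; $908 goes to coinsurance; 30% of $908 = $272.40. Cost to patient: $2,719.40. OOP to date $2,719.40.
Bill 2, $5,585: deductible already satisfied, so patient's share is 30% × $5,585 = $1,675.50. Patient pays $1,675.50; OOP now $4,394.90.
Bill 3, $13,862: 30% coinsurance on $13,862 = $4,158.60. Patient owes $4,158.60 (running OOP $8,553.50).

$4,158.60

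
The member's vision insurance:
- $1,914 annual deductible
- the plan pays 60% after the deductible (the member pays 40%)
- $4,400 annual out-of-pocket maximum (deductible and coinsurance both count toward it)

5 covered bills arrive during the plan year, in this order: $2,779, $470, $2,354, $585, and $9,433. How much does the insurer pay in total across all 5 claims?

$11,221

Bill 1, $2,779: deductible takes $1,914, $865 remains; member's 40% is $346. Member pays $2,260; OOP now $2,260. Plan pays $2,779 − $2,260 = $519.
Bill 2, $470: deductible met; 40% of $470 = $188. Member pays $188; OOP now $2,448. Plan pays $470 − $188 = $282.
Bill 3, $2,354: deductible met; 40% of $2,354 = $941.60. Cost to member: $941.60. OOP to date $3,389.60. Plan pays $2,354 − $941.60 = $1,412.40.
Bill 4, $585: deductible met; 40% of $585 = $234. Cost to member: $234. OOP to date $3,623.60. Insurer: $585 − $234 = $351.
Bill 5, $9,433: deductible met; 40% of $9,433 = $3,773.20. Adding that to $3,623.60 gives $7,396.80, past the $4,400 cap; member pays only $4,400 − $3,623.60 = $776.40. Insurer: $9,433 − $776.40 = $8,656.60.
Insurer total = bills − member's total = $15,621 − $4,400 = $11,221.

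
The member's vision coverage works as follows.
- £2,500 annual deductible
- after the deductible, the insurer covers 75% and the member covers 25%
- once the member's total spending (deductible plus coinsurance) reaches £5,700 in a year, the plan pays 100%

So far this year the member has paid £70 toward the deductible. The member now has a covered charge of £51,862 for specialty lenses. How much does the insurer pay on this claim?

£70 of the £2,500 deductible is already met, leaving £2,430.
The remaining £49,432 (= £51,862 − £2,430) moves to coinsurance.
Coinsurance: £49,432 × 25% = £12,358.
That puts the member's cost at £2,430 + £12,358 = £14,788 before any cap.
Year-to-date out-of-pocket would reach £70 + £14,788 = £14,858, above the £5,700 maximum, so the member pays only £5,700 − £70 = £5,630.
The plan picks up £51,862 − £5,630 = £46,232.

£46,232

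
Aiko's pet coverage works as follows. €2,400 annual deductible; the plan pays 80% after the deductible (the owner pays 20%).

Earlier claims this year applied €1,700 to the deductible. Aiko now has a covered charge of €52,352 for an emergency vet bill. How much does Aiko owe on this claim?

Remaining deductible: €2,400 − €1,700 = €700.
The remaining €51,652 (= €52,352 − €700) moves to coinsurance.
20% of €51,652 = €10,330.40 falls to the owner.
Owner responsibility: €700 + €10,330.40 = €11,030.40.

€11,030.40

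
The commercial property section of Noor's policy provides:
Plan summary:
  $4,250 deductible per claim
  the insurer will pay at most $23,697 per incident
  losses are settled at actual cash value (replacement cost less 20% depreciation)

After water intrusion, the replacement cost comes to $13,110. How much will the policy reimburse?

$6,238

Actual cash value after 20% depreciation: $13,110 × 80% = $10,488.
Subtract the deductible: $10,488 − $4,250 = $6,238.
$6,238 is within the $23,697 limit, so the insurer pays $6,238.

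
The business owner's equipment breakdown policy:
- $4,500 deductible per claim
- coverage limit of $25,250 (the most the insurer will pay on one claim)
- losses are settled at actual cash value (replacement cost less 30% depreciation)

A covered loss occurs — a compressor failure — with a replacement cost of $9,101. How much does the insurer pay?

At 30% depreciation, ACV = $9,101 − $2,730.30 = $6,370.70.
After the deductible, $6,370.70 − $4,500 = $1,870.70 remains.
$1,870.70 is within the $25,250 limit, so the insurer pays $1,870.70.

$1,870.70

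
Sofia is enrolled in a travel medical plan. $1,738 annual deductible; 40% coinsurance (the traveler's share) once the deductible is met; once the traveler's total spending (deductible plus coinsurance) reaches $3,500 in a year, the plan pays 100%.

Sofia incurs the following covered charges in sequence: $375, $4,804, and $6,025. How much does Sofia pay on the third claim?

$385.60

Claim 1 — $375: all of it applies to the deductible. Traveler pays $375; OOP now $375.
Claim 2 — $4,804: $1,363 finishes the deductible; $3,441 goes to coinsurance; traveler's 40% is $1,376.40. Cost to traveler: $2,739.40. OOP to date $3,114.40.
Claim 3 — $6,025: deductible met; 40% of $6,025 = $2,410. OOP would hit $5,524.40 > $3,500, so the cap limits the traveler to $3,500 − $3,114.40 = $385.60.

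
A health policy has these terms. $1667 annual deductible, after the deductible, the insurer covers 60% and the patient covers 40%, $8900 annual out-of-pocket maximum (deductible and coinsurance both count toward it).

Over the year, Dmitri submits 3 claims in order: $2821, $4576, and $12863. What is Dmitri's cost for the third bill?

$4941

Claim 1 — $2821: deductible takes $1667, $1154 remains; coinsurance $1154 × 40% = $461.60. Patient owes $2128.60 (running OOP $2128.60).
Claim 2 — $4576: deductible met; 40% of $4576 = $1830.40. Patient owes $1830.40 (running OOP $3959).
Claim 3 — $12863: deductible met; 40% of $12863 = $5145.20. That would push OOP to $9104.20, over the $8900 cap, so patient pays $8900 − $3959 = $4941.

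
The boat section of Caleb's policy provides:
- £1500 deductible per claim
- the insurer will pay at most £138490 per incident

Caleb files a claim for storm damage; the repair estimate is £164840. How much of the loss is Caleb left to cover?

£26350

Subtract the deductible: £164840 − £1500 = £163340.
The £138490 per-incident cap binds; insurer pays £138490.
The owner bears the rest of the original loss: £164840 − £138490 = £26350.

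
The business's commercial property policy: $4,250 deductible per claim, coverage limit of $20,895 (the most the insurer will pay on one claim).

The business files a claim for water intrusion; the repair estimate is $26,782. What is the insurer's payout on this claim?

$20,895

Less the $4,250 deductible: $26,782 − $4,250 = $22,532.
The $20,895 per-incident cap binds; insurer pays $20,895.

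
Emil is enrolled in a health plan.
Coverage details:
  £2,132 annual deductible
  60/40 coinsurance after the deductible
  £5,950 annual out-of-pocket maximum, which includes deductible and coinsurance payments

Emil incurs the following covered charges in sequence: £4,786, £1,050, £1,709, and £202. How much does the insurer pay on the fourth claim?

#1 (£4,786): £2,132 to deductible, leaving £2,654; coinsurance £2,654 × 40% = £1,061.60. Patient owes £3,193.60 (running OOP £3,193.60). Insurer: £4,786 − £3,193.60 = £1,592.40.
#2 (£1,050): deductible already satisfied, so patient's share is 40% × £1,050 = £420. Patient pays £420; OOP now £3,613.60. Plan pays £1,050 − £420 = £630.
#3 (£1,709): deductible met; 40% of £1,709 = £683.60. Cost to patient: £683.60. OOP to date £4,297.20. Plan pays £1,709 − £683.60 = £1,025.40.
#4 (£202): 40% coinsurance on £202 = £80.80. Cost to patient: £80.80. OOP to date £4,378. Plan pays £202 − £80.80 = £121.20.

£121.20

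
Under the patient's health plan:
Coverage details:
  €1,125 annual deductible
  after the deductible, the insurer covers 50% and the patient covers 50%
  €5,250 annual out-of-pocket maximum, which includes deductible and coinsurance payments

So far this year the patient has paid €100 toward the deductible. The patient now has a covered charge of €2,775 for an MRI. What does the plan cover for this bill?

Remaining deductible: €1,125 − €100 = €1,025.
After the €1,025 deductible portion, €2,775 − €1,025 = €1,750 is subject to coinsurance.
50% of €1,750 = €875 falls to the patient.
Patient responsibility before any cap: €1,025 + €875 = €1,900.
Cumulative spending €100 + €1,900 = €2,000 stays under the €5,250 maximum.
Insurer pays the balance: €2,775 − €1,900 = €875.

€875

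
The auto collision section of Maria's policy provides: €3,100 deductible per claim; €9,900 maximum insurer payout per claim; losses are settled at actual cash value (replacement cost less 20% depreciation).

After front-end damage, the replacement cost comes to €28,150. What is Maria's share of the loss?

€18,250

Actual cash value after 20% depreciation: €28,150 × 80% = €22,520.
After the deductible, €22,520 − €3,100 = €19,420 remains.
Since €19,420 > €9,900, the payout is capped at €9,900.
Out of pocket: €28,150 − €9,900 = €18,250.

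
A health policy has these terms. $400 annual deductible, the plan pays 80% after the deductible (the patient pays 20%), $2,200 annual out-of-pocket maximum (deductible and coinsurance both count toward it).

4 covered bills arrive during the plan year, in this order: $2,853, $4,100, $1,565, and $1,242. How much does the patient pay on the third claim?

Claim 1 — $2,853: $400 to deductible, leaving $2,453; patient's 20% is $490.60. Patient pays $890.60; OOP now $890.60.
Claim 2 — $4,100: deductible met; 20% of $4,100 = $820. Cost to patient: $820. OOP to date $1,710.60.
Claim 3 — $1,565: deductible met; 20% of $1,565 = $313. Cost to patient: $313. OOP to date $2,023.60.

$313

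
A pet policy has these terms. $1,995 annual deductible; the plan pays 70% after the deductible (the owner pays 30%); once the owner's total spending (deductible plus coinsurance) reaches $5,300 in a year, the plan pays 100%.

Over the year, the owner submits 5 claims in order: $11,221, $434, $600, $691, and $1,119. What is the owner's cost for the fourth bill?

Bill 1, $11,221: deductible takes $1,995, $9,226 remains; 30% of $9,226 = $2,767.80. Owner pays $4,762.80; OOP now $4,762.80.
Bill 2, $434: deductible already satisfied, so owner's share is 30% × $434 = $130.20. Cost to owner: $130.20. OOP to date $4,893.
Bill 3, $600: deductible met; 30% of $600 = $180. Owner owes $180 (running OOP $5,073).
Bill 4, $691: 30% coinsurance on $691 = $207.30. Cost to owner: $207.30. OOP to date $5,280.30.

$207.30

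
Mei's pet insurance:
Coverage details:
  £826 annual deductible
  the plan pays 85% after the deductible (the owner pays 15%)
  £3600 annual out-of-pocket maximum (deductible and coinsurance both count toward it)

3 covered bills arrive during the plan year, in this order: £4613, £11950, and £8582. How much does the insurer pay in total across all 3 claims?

£21545

Claim 1 — £4613: £826 finishes the deductible; £3787 goes to coinsurance; coinsurance £3787 × 15% = £568.05. Owner pays £1394.05; OOP now £1394.05. Insurer: £4613 − £1394.05 = £3218.95.
Claim 2 — £11950: deductible already satisfied, so owner's share is 15% × £11950 = £1792.50. Owner owes £1792.50 (running OOP £3186.55). Insurer: £11950 − £1792.50 = £10157.50.
Claim 3 — £8582: deductible already satisfied, so owner's share is 15% × £8582 = £1287.30. Adding that to £3186.55 gives £4473.85, past the £3600 cap; owner pays only £3600 − £3186.55 = £413.45. Plan pays £8582 − £413.45 = £8168.55.
Insurer total: £3218.95 + £10157.50 + £8168.55 = £21545.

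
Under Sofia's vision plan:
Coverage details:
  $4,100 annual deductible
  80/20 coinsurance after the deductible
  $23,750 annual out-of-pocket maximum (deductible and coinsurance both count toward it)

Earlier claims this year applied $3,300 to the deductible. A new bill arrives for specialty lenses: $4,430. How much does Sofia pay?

$1,526

$3,300 of the $4,100 deductible is already met, leaving $800.
After the $800 deductible portion, $4,430 − $800 = $3,630 is subject to coinsurance.
Coinsurance: $3,630 × 20% = $726.
So the member owes $800 + $726 = $1,526 before any cap.
Total out-of-pocket so far would be $3,300 + $1,526 = $4,826, below the $23,750 cap — no reduction.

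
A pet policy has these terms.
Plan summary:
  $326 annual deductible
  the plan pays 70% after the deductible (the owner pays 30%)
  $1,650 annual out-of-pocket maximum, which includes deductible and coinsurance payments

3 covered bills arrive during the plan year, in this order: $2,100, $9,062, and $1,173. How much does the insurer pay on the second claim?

Claim 1 — $2,100: $326 finishes the deductible; $1,774 goes to coinsurance; coinsurance $1,774 × 30% = $532.20. Cost to owner: $858.20. OOP to date $858.20. Plan pays $2,100 − $858.20 = $1,241.80.
Claim 2 — $9,062: deductible already satisfied, so owner's share is 30% × $9,062 = $2,718.60. Adding that to $858.20 gives $3,576.80, past the $1,650 cap; owner pays only $1,650 − $858.20 = $791.80. Insurer: $9,062 − $791.80 = $8,270.20.

$8,270.20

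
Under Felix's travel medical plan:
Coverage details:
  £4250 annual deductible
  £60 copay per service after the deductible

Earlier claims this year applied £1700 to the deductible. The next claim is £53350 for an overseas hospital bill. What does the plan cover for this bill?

Remaining deductible: £4250 − £1700 = £2550.
That leaves £53350 − £2550 = £50800 for the copay.
Copay on this service: £60.
Traveler responsibility: £2550 + £60 = £2610.
The insurer covers the remainder: £53350 − £2610 = £50740.

£50740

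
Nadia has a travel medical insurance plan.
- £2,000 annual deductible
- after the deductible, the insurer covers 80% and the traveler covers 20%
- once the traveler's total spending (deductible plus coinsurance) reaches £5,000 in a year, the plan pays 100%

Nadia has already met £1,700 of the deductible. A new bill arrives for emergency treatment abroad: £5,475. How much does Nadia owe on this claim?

£1,335

£1,700 of the £2,000 deductible is already met, leaving £300.
That leaves £5,475 − £300 = £5,175 for coinsurance.
Traveler's 20% share of £5,175 is £1,035.
That puts the traveler's cost at £300 + £1,035 = £1,335 before any cap.
Total out-of-pocket so far would be £1,700 + £1,335 = £3,035, below the £5,000 cap — no reduction.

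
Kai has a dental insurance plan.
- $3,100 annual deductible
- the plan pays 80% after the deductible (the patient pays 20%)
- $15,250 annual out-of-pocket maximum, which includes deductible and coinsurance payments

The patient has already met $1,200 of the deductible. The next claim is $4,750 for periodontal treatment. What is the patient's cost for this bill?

Remaining deductible: $3,100 − $1,200 = $1,900.
The remaining $2,850 (= $4,750 − $1,900) moves to coinsurance.
Patient's 20% share of $2,850 is $570.
So the patient owes $1,900 + $570 = $2,470 before any cap.
Total out-of-pocket so far would be $1,200 + $2,470 = $3,670, below the $15,250 cap — no reduction.

$2,470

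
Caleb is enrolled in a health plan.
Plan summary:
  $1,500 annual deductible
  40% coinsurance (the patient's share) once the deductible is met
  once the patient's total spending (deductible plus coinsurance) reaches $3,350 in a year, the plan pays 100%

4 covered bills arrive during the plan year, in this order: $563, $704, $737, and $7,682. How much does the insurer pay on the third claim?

Claim 1 ($563): fully absorbed by the deductible. Patient owes $563 (running OOP $563). Plan pays $563 − $563 = $0.
Claim 2 ($704): entire amount goes to the deductible. Cost to patient: $704. OOP to date $1,267. Plan pays $704 − $704 = $0.
Claim 3 ($737): deductible takes $233, $504 remains; 40% of $504 = $201.60. Patient owes $434.60 (running OOP $1,701.60). Plan pays $737 − $434.60 = $302.40.

$302.40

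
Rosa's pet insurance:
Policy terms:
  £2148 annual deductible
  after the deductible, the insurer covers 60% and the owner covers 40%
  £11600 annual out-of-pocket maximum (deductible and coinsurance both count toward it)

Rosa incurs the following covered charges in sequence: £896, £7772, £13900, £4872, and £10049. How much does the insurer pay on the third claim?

Claim 1 — £896: all of it applies to the deductible. Cost to owner: £896. OOP to date £896. Plan pays £896 − £896 = £0.
Claim 2 — £7772: £1252 finishes the deductible; £6520 goes to coinsurance; 40% of £6520 = £2608. Cost to owner: £3860. OOP to date £4756. Insurer: £7772 − £3860 = £3912.
Claim 3 — £13900: deductible already satisfied, so owner's share is 40% × £13900 = £5560. Owner pays £5560; OOP now £10316. Insurer: £13900 − £5560 = £8340.

£8340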